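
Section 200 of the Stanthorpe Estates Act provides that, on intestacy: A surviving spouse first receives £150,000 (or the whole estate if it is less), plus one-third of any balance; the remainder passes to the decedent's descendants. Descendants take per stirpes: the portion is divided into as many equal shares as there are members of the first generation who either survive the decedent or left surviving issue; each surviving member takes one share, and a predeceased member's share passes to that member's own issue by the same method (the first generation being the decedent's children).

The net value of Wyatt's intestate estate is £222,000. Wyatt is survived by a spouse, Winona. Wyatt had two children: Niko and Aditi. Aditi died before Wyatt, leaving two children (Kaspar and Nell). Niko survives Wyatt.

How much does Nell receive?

Nell receives £12,000.

Winona first takes £150,000, leaving a balance of £72,000. Winona then takes one-third of the balance (£24,000), for a total of £174,000. The remaining £48,000 passes to the descendants.
The descendants' portion (£48,000) is divided into 2 shares of £24,000: Niko takes £24,000; Aditi's £24,000 share passes to Aditi's issue.
Aditi's share (£24,000) is divided into 2 shares of £12,000: Kaspar and Nell each take £12,000.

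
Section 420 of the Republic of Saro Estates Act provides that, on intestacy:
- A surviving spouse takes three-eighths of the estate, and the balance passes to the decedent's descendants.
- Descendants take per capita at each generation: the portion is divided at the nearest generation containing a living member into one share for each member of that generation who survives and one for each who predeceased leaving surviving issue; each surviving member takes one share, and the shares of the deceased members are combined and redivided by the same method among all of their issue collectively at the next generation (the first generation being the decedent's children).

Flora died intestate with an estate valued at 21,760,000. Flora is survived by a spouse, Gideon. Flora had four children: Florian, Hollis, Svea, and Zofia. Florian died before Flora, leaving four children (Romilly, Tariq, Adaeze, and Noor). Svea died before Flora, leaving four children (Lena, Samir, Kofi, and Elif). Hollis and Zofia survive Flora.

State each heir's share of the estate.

Gideon: 8,160,000; Romilly: 850,000; Tariq: 850,000; Adaeze: 850,000; Noor: 850,000; Hollis: 3,400,000; Lena: 850,000; Samir: 850,000; Kofi: 850,000; Elif: 850,000; Zofia: 3,400,000

Gideon takes three-eighths of 21,760,000 = 8,160,000. The remaining 13,600,000 passes to the descendants.
The descendants' portion (13,600,000) is divided at the children's generation into 4 shares of 3,400,000. Hollis and Zofia each take 3,400,000. The 2 shares of the deceased (Florian and Svea) are combined into a pool of 6,800,000.
That pool (6,800,000) is divided at the grandchildren's generation equally among Romilly, Tariq, Adaeze, Noor, Lena, Samir, Kofi, and Elif: 850,000 each.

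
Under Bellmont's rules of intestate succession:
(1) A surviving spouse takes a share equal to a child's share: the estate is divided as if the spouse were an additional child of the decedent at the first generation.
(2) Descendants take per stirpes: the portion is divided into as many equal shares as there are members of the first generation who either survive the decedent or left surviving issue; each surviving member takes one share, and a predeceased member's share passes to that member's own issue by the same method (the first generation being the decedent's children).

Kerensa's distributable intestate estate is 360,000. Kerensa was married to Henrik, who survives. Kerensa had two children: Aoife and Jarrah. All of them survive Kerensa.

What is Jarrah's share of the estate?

Jarrah receives 120,000.

The spouse counts as an additional share at the children's level, so there are 3 primary shares of 120,000. Henrik takes one such share (120,000).
The children's combined portion (240,000) is divided into 2 shares of 120,000: Aoife and Jarrah each take 120,000.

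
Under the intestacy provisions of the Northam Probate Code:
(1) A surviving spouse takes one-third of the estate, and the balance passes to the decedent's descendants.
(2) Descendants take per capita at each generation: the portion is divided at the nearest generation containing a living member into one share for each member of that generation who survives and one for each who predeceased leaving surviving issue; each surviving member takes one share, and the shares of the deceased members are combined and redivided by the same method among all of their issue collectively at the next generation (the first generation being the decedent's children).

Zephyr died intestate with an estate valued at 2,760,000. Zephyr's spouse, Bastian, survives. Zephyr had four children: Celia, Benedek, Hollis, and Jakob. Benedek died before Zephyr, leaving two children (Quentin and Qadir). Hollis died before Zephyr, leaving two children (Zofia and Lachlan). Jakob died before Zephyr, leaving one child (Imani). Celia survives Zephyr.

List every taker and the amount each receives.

Bastian: 920,000; Celia: 460,000; Quentin: 276,000; Qadir: 276,000; Zofia: 276,000; Lachlan: 276,000; Imani: 276,000

Bastian takes one-third of 2,760,000 = 920,000. The remaining 1,840,000 passes to the descendants.
The descendants' portion (1,840,000) is divided at the children's generation into 4 shares of 460,000. Celia takes 460,000. The 3 shares of the deceased (Benedek, Hollis, and Jakob) are combined into a pool of 1,380,000.
That pool (1,380,000) is divided at the grandchildren's generation equally among Quentin, Qadir, Zofia, Lachlan, and Imani: 276,000 each.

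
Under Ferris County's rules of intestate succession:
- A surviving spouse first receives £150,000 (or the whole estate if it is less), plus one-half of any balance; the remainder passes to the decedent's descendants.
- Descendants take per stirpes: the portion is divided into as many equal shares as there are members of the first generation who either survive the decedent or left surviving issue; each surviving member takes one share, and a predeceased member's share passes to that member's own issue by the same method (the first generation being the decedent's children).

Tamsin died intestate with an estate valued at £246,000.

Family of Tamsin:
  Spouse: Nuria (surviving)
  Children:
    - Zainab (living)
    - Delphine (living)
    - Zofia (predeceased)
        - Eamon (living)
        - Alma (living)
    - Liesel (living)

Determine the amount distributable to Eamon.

Nuria first takes £150,000, leaving a balance of £96,000. Nuria then takes one-half of the balance (£48,000), for a total of £198,000. The remaining £48,000 passes to the descendants.
The descendants' portion (£48,000) is divided into 4 shares of £12,000: Zainab, Delphine, and Liesel each take £12,000; Zofia's £12,000 share passes to Zofia's issue.
Zofia's share (£12,000) is divided into 2 shares of £6,000: Eamon and Alma each take £6,000.

Eamon receives £6,000.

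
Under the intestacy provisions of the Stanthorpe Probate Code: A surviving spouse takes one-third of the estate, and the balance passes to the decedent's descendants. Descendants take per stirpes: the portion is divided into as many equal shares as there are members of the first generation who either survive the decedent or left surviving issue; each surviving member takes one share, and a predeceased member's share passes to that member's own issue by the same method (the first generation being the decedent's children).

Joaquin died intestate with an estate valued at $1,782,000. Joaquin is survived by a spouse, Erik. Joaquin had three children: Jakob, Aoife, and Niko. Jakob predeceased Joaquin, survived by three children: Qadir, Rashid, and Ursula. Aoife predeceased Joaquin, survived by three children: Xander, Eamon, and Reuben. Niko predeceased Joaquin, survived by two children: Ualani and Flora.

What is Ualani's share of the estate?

Erik takes one-third of $1,782,000 = $594,000. The remaining $1,188,000 passes to the descendants.
The descendants' portion ($1,188,000) is divided into 3 shares of $396,000: Jakob's $396,000 share passes to Jakob's issue; Aoife's $396,000 share passes to Aoife's issue; Niko's $396,000 share passes to Niko's issue.
Jakob's share ($396,000) is divided into 3 shares of $132,000: Qadir, Rashid, and Ursula each take $132,000.
Aoife's share ($396,000) is divided into 3 shares of $132,000: Xander, Eamon, and Reuben each take $132,000.
Niko's share ($396,000) is divided into 2 shares of $198,000: Ualani and Flora each take $198,000.

Ualani receives $198,000.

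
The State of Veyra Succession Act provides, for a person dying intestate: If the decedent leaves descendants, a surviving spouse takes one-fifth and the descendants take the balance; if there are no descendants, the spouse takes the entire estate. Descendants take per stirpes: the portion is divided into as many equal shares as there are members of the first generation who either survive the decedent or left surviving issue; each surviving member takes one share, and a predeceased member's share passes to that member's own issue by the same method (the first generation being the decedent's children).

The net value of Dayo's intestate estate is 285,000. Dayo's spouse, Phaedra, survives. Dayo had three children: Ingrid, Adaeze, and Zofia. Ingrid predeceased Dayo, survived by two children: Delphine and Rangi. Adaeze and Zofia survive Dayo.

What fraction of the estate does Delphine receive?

Delphine receives 2/15 of the estate.

Phaedra takes one-fifth of 285,000 = 57,000. The remaining 228,000 passes to the descendants.
The descendants' portion (228,000) is divided into 3 shares of 76,000: Adaeze and Zofia each take 76,000; Ingrid's 76,000 share passes to Ingrid's issue.
Ingrid's share (76,000) is divided into 2 shares of 38,000: Delphine and Rangi each take 38,000.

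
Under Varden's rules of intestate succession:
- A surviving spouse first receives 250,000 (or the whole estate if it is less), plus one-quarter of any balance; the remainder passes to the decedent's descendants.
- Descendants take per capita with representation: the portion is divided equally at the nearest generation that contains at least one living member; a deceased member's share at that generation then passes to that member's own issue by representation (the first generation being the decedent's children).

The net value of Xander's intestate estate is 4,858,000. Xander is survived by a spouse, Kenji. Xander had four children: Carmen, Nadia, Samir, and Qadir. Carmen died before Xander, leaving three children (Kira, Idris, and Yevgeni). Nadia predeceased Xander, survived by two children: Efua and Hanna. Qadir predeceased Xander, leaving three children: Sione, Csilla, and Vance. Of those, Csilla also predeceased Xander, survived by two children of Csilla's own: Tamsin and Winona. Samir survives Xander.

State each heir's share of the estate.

Kenji first takes 250,000, leaving a balance of 4,608,000. Kenji then takes one-quarter of the balance (1,152,000), for a total of 1,402,000. The remaining 3,456,000 passes to the descendants.
The descendants' portion (3,456,000) is divided into 4 shares of 864,000: Samir takes 864,000; Carmen's 864,000 share passes to Carmen's issue; Nadia's 864,000 share passes to Nadia's issue; Qadir's 864,000 share passes to Qadir's issue.
Carmen's share (864,000) is divided into 3 shares of 288,000: Kira, Idris, and Yevgeni each take 288,000.
Nadia's share (864,000) is divided into 2 shares of 432,000: Efua and Hanna each take 432,000.
Qadir's share (864,000) is divided into 3 shares of 288,000: Sione and Vance each take 288,000; Csilla's 288,000 share passes to Csilla's issue.
Csilla's share (288,000) is divided into 2 shares of 144,000: Tamsin and Winona each take 144,000.

Kenji: 1,402,000; Kira: 288,000; Idris: 288,000; Yevgeni: 288,000; Efua: 432,000; Hanna: 432,000; Samir: 864,000; Sione: 288,000; Tamsin: 144,000; Winona: 144,000; Vance: 288,000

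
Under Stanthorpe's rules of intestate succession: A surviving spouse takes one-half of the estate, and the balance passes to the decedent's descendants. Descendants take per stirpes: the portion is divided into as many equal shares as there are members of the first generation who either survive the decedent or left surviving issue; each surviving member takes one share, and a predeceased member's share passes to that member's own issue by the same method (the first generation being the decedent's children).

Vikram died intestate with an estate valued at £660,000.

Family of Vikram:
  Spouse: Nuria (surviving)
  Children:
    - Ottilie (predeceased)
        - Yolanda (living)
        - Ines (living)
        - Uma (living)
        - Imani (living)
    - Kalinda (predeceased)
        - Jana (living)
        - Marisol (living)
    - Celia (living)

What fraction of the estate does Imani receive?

Imani receives 1/24 of the estate.

Nuria takes one-half of £660,000 = £330,000. The remaining £330,000 passes to the descendants.
The descendants' portion (£330,000) is divided into 3 shares of £110,000: Celia takes £110,000; Ottilie's £110,000 share passes to Ottilie's issue; Kalinda's £110,000 share passes to Kalinda's issue.
Ottilie's share (£110,000) is divided into 4 shares of £27,500: Yolanda, Ines, Uma, and Imani each take £27,500.
Kalinda's share (£110,000) is divided into 2 shares of £55,000: Jana and Marisol each take £55,000.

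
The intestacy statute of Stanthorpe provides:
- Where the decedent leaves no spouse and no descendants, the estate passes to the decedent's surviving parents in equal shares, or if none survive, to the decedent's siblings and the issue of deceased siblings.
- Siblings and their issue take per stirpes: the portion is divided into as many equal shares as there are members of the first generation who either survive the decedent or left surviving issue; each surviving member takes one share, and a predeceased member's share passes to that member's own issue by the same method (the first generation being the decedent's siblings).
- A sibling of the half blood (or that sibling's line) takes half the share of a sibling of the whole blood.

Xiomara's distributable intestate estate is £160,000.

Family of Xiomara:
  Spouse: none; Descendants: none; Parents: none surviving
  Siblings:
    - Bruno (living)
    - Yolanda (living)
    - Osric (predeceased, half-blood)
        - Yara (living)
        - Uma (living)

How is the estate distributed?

Bruno: £64,000; Yolanda: £64,000; Yara: £16,000; Uma: £16,000

The entire £160,000 passes to the siblings and their issue.
Counting each half-blood sibling's line as half a unit, there are 5/2 units in £160,000, so one unit is £64,000. Whole-blood lines (Bruno and Yolanda) take £64,000 each; half-blood lines (Osric) take £32,000 each.
Osric's share (£32,000) is divided into 2 shares of £16,000: Yara and Uma each take £16,000.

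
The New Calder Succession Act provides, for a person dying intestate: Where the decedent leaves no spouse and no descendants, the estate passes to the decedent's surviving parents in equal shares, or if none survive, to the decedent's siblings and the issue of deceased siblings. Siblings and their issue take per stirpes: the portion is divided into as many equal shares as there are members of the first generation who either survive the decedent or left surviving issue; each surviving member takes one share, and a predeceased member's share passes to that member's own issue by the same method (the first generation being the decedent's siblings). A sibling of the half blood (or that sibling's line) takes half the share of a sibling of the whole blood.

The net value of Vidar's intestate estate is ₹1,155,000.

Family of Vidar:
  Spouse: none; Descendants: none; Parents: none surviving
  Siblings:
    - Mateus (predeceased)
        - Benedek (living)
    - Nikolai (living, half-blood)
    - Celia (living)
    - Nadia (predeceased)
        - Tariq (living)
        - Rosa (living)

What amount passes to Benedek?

Benedek receives ₹330,000.

The entire ₹1,155,000 passes to the siblings and their issue.
Counting each half-blood sibling's line as half a unit, there are 7/2 units in ₹1,155,000, so one unit is ₹330,000. Whole-blood lines (Mateus, Celia, and Nadia) take ₹330,000 each; half-blood lines (Nikolai) take ₹165,000 each.
Mateus's share (₹330,000) passes entirely to Benedek.
Nadia's share (₹330,000) is divided into 2 shares of ₹165,000: Tariq and Rosa each take ₹165,000.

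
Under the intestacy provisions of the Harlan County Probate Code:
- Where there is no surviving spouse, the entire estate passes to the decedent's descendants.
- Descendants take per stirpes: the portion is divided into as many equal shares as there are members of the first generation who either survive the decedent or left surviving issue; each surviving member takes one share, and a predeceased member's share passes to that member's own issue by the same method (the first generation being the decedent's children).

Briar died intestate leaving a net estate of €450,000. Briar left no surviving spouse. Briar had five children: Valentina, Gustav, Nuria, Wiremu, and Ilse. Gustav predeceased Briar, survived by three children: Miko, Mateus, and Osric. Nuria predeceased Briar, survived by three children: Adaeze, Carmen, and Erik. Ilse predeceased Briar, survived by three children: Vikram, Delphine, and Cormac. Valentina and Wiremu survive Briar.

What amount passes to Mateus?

The entire €450,000 passes to the descendants.
That amount (€450,000) is divided into 5 shares of €90,000: Valentina and Wiremu each take €90,000; Gustav's €90,000 share passes to Gustav's issue; Nuria's €90,000 share passes to Nuria's issue; Ilse's €90,000 share passes to Ilse's issue.
Gustav's share (€90,000) is divided into 3 shares of €30,000: Miko, Mateus, and Osric each take €30,000.
Nuria's share (€90,000) is divided into 3 shares of €30,000: Adaeze, Carmen, and Erik each take €30,000.
Ilse's share (€90,000) is divided into 3 shares of €30,000: Vikram, Delphine, and Cormac each take €30,000.

Mateus receives €30,000.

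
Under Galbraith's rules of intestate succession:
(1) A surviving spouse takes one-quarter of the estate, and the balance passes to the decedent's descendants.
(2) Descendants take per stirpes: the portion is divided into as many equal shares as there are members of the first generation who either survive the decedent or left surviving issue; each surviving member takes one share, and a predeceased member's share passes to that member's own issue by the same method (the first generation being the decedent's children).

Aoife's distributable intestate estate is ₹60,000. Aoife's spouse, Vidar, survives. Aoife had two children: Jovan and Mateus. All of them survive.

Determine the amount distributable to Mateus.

Vidar takes one-quarter of ₹60,000 = ₹15,000. The remaining ₹45,000 passes to the descendants.
The descendants' portion (₹45,000) is divided into 2 shares of ₹22,500: Jovan and Mateus each take ₹22,500.

Mateus receives ₹22,500.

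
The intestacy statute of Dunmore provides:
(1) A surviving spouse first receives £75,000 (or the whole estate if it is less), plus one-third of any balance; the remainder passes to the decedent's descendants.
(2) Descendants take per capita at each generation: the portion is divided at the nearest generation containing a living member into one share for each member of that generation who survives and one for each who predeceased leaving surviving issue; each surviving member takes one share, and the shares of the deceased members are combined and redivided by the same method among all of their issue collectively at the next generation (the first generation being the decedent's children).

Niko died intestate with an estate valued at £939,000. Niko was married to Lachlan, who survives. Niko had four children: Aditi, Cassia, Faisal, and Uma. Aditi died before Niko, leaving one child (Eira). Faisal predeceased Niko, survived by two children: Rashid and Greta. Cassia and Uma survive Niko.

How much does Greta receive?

Greta receives £96,000.

Lachlan first takes £75,000, leaving a balance of £864,000. Lachlan then takes one-third of the balance (£288,000), for a total of £363,000. The remaining £576,000 passes to the descendants.
The descendants' portion (£576,000) is divided at the children's generation into 4 shares of £144,000. Cassia and Uma each take £144,000. The 2 shares of the deceased (Aditi and Faisal) are combined into a pool of £288,000.
That pool (£288,000) is divided at the grandchildren's generation equally among Eira, Rashid, and Greta: £96,000 each.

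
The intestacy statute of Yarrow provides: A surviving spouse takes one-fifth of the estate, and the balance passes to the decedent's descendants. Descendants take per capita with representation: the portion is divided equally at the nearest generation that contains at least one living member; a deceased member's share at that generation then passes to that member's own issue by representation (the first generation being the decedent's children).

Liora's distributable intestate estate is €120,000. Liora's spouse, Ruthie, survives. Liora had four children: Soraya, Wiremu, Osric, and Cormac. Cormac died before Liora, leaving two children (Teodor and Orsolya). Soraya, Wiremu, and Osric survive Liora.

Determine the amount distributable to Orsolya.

Orsolya receives €12,000.

Ruthie takes one-fifth of €120,000 = €24,000. The remaining €96,000 passes to the descendants.
The descendants' portion (€96,000) is divided into 4 shares of €24,000: Soraya, Wiremu, and Osric each take €24,000; Cormac's €24,000 share passes to Cormac's issue.
Cormac's share (€24,000) is divided into 2 shares of €12,000: Teodor and Orsolya each take €12,000.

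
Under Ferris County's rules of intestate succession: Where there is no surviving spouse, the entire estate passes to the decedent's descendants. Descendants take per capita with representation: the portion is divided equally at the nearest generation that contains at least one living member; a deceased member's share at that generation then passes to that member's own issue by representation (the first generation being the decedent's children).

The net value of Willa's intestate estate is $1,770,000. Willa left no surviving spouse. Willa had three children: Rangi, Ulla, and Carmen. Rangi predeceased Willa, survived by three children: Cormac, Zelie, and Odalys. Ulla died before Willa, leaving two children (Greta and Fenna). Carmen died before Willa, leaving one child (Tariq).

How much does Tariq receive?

The entire $1,770,000 passes to the descendants.
No child survives, so the initial division is made at the grandchildren's generation.
That amount ($1,770,000) is divided into 6 shares of $295,000: Cormac, Zelie, Odalys, Greta, Fenna, and Tariq each take $295,000.

Tariq receives $295,000.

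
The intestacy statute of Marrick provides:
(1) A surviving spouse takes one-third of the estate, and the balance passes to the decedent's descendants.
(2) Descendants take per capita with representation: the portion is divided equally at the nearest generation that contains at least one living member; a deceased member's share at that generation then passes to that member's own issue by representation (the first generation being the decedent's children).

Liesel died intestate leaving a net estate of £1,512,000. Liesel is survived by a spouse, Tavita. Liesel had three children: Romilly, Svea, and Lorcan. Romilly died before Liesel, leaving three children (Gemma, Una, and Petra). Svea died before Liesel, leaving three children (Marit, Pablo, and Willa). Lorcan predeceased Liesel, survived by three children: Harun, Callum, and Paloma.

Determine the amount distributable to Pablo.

Pablo receives £112,000.

Tavita takes one-third of £1,512,000 = £504,000. The remaining £1,008,000 passes to the descendants.
No child survives, so the initial division is made at the grandchildren's generation.
The descendants' portion (£1,008,000) is divided into 9 shares of £112,000: Gemma, Una, Petra, Marit, Pablo, Willa, Harun, Callum, and Paloma each take £112,000.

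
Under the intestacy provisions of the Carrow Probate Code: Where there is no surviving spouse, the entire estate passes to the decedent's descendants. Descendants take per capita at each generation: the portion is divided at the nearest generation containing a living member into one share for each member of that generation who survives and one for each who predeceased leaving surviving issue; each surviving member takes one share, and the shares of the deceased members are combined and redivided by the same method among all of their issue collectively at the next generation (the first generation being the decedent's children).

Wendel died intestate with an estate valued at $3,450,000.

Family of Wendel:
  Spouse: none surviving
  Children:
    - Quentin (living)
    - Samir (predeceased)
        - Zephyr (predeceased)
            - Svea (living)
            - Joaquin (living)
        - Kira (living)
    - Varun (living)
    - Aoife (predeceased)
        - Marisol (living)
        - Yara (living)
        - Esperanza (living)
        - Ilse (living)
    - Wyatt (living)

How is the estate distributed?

The entire $3,450,000 passes to the descendants.
That amount ($3,450,000) is divided at the children's generation into 5 shares of $690,000. Quentin, Varun, and Wyatt each take $690,000. The 2 shares of the deceased (Samir and Aoife) are combined into a pool of $1,380,000.
That pool ($1,380,000) is divided at the grandchildren's generation into 6 shares of $230,000. Kira, Marisol, Yara, Esperanza, and Ilse each take $230,000. The remaining share for the deceased Zephyr ($230,000) is carried to the next generation.
That pool ($230,000) is divided at the great-grandchildren's generation equally among Svea and Joaquin: $115,000 each.

Quentin: $690,000; Svea: $115,000; Joaquin: $115,000; Kira: $230,000; Varun: $690,000; Marisol: $230,000; Yara: $230,000; Esperanza: $230,000; Ilse: $230,000; Wyatt: $690,000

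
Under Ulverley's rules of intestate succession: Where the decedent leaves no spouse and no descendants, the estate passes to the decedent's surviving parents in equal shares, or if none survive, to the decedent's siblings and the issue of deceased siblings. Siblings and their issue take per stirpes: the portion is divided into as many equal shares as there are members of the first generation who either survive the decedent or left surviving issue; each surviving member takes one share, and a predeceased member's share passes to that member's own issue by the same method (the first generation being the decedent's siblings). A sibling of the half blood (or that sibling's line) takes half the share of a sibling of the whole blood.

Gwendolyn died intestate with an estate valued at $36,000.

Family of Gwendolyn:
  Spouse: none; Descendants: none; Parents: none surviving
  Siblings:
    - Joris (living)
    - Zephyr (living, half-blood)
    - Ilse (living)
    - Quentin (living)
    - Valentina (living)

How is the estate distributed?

Joris: $8,000; Zephyr: $4,000; Ilse: $8,000; Quentin: $8,000; Valentina: $8,000

The entire $36,000 passes to the siblings and their issue.
Counting each half-blood sibling's line as half a unit, there are 9/2 units in $36,000, so one unit is $8,000. Whole-blood lines (Joris, Ilse, Quentin, and Valentina) take $8,000 each; half-blood lines (Zephyr) take $4,000 each.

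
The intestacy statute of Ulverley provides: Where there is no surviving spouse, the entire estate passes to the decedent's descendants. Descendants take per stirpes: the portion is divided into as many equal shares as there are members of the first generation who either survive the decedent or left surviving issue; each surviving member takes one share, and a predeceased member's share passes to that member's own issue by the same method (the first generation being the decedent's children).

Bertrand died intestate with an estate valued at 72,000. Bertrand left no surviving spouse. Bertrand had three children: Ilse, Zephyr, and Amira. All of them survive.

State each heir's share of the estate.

Ilse: 24,000; Zephyr: 24,000; Amira: 24,000

The entire 72,000 passes to the descendants.
That amount (72,000) is divided into 3 shares of 24,000: Ilse, Zephyr, and Amira each take 24,000.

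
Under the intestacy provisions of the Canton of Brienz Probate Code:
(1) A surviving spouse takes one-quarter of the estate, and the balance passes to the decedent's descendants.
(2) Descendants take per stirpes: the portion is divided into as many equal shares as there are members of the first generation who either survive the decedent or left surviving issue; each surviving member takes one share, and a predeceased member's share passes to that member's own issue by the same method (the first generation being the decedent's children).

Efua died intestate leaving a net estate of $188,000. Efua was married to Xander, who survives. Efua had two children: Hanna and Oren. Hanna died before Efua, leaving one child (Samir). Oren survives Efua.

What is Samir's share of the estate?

Xander takes one-quarter of $188,000 = $47,000. The remaining $141,000 passes to the descendants.
The descendants' portion ($141,000) is divided into 2 shares of $70,500: Oren takes $70,500; Hanna's $70,500 share passes to Hanna's issue.
Hanna's share ($70,500) passes entirely to Samir.

Samir receives $70,500.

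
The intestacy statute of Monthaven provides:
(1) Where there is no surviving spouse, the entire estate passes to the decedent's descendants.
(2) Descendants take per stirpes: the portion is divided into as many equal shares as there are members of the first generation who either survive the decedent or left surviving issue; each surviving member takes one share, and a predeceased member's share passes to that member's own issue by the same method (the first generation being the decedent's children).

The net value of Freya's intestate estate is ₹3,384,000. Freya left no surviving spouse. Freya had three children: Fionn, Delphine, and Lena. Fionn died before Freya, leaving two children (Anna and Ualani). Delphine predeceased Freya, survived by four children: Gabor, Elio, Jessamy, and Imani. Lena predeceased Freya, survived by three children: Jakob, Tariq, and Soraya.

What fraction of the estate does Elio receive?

Elio receives 1/12 of the estate.

The entire ₹3,384,000 passes to the descendants.
That amount (₹3,384,000) is divided into 3 shares of ₹1,128,000: Fionn's ₹1,128,000 share passes to Fionn's issue; Delphine's ₹1,128,000 share passes to Delphine's issue; Lena's ₹1,128,000 share passes to Lena's issue.
Fionn's share (₹1,128,000) is divided into 2 shares of ₹564,000: Anna and Ualani each take ₹564,000.
Delphine's share (₹1,128,000) is divided into 4 shares of ₹282,000: Gabor, Elio, Jessamy, and Imani each take ₹282,000.
Lena's share (₹1,128,000) is divided into 3 shares of ₹376,000: Jakob, Tariq, and Soraya each take ₹376,000.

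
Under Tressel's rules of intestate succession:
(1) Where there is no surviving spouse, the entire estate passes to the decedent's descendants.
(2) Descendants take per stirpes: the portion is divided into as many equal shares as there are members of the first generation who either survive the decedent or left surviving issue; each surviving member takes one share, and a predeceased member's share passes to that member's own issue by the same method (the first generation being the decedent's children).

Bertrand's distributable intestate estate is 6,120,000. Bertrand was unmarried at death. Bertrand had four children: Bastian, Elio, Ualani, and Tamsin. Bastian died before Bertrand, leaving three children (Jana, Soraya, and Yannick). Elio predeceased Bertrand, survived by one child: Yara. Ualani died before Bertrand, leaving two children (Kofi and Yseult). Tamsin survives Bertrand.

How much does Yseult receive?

Yseult receives 765,000.

The entire 6,120,000 passes to the descendants.
That amount (6,120,000) is divided into 4 shares of 1,530,000: Tamsin takes 1,530,000; Bastian's 1,530,000 share passes to Bastian's issue; Elio's 1,530,000 share passes to Elio's issue; Ualani's 1,530,000 share passes to Ualani's issue.
Bastian's share (1,530,000) is divided into 3 shares of 510,000: Jana, Soraya, and Yannick each take 510,000.
Elio's share (1,530,000) passes entirely to Yara.
Ualani's share (1,530,000) is divided into 2 shares of 765,000: Kofi and Yseult each take 765,000.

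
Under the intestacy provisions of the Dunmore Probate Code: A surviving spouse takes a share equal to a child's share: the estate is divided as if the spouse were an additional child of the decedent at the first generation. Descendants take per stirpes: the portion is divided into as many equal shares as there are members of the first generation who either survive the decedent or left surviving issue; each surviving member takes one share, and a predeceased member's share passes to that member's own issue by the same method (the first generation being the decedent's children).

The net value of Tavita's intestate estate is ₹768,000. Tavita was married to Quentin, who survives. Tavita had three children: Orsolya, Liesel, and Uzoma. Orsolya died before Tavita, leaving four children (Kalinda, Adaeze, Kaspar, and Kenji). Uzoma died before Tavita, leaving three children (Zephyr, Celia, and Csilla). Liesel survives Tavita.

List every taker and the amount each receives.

Quentin: ₹192,000; Kalinda: ₹48,000; Adaeze: ₹48,000; Kaspar: ₹48,000; Kenji: ₹48,000; Liesel: ₹192,000; Zephyr: ₹64,000; Celia: ₹64,000; Csilla: ₹64,000

The spouse counts as an additional share at the children's level, so there are 4 primary shares of ₹192,000. Quentin takes one such share (₹192,000).
The children's combined portion (₹576,000) is divided into 3 shares of ₹192,000: Liesel takes ₹192,000; Orsolya's ₹192,000 share passes to Orsolya's issue; Uzoma's ₹192,000 share passes to Uzoma's issue.
Orsolya's share (₹192,000) is divided into 4 shares of ₹48,000: Kalinda, Adaeze, Kaspar, and Kenji each take ₹48,000.
Uzoma's share (₹192,000) is divided into 3 shares of ₹64,000: Zephyr, Celia, and Csilla each take ₹64,000.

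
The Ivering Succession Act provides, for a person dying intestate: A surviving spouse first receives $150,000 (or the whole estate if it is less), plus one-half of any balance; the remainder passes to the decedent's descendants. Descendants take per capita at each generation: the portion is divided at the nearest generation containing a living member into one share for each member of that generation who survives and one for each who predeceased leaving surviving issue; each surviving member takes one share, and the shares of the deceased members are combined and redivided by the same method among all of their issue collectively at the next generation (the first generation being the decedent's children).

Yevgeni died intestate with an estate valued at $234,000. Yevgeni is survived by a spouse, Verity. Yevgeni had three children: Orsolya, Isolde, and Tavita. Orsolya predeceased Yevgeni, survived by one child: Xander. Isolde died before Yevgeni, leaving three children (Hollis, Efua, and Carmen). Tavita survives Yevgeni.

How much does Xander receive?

Verity first takes $150,000, leaving a balance of $84,000. Verity then takes one-half of the balance ($42,000), for a total of $192,000. The remaining $42,000 passes to the descendants.
The descendants' portion ($42,000) is divided at the children's generation into 3 shares of $14,000. Tavita takes $14,000. The 2 shares of the deceased (Orsolya and Isolde) are combined into a pool of $28,000.
That pool ($28,000) is divided at the grandchildren's generation equally among Xander, Hollis, Efua, and Carmen: $7,000 each.

Xander receives $7,000.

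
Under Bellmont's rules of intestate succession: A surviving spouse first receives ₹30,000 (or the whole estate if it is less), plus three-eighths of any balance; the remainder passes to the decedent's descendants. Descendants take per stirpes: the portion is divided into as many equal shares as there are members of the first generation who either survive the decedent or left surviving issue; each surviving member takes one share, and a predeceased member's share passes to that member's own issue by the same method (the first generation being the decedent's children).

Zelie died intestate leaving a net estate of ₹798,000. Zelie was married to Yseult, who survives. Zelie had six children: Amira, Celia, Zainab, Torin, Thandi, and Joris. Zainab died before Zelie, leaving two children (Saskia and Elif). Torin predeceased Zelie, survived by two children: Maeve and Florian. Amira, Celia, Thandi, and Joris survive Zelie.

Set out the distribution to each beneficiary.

Yseult: ₹318,000; Amira: ₹80,000; Celia: ₹80,000; Saskia: ₹40,000; Elif: ₹40,000; Maeve: ₹40,000; Florian: ₹40,000; Thandi: ₹80,000; Joris: ₹80,000

Yseult first takes ₹30,000, leaving a balance of ₹768,000. Yseult then takes three-eighths of the balance (₹288,000), for a total of ₹318,000. The remaining ₹480,000 passes to the descendants.
The descendants' portion (₹480,000) is divided into 6 shares of ₹80,000: Amira, Celia, Thandi, and Joris each take ₹80,000; Zainab's ₹80,000 share passes to Zainab's issue; Torin's ₹80,000 share passes to Torin's issue.
Zainab's share (₹80,000) is divided into 2 shares of ₹40,000: Saskia and Elif each take ₹40,000.
Torin's share (₹80,000) is divided into 2 shares of ₹40,000: Maeve and Florian each take ₹40,000.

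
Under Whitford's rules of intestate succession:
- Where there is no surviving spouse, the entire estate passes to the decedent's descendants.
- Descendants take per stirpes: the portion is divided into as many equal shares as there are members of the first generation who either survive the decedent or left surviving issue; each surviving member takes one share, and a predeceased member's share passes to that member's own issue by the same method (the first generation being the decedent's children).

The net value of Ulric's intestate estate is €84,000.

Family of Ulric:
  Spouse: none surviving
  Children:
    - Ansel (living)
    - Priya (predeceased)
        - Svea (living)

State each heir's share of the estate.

Ansel: €42,000; Svea: €42,000

The entire €84,000 passes to the descendants.
That amount (€84,000) is divided into 2 shares of €42,000: Ansel takes €42,000; Priya's €42,000 share passes to Priya's issue.
Priya's share (€42,000) passes entirely to Svea.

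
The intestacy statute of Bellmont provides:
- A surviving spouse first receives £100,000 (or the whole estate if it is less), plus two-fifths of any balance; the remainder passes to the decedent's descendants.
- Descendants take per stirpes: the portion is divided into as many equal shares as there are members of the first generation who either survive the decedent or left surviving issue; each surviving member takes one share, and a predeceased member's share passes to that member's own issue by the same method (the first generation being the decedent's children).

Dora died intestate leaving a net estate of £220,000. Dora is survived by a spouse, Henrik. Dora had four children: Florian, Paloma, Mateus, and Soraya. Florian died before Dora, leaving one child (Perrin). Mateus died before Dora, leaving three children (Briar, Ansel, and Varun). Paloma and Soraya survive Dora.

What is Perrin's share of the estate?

Henrik first takes £100,000, leaving a balance of £120,000. Henrik then takes two-fifths of the balance (£48,000), for a total of £148,000. The remaining £72,000 passes to the descendants.
The descendants' portion (£72,000) is divided into 4 shares of £18,000: Paloma and Soraya each take £18,000; Florian's £18,000 share passes to Florian's issue; Mateus's £18,000 share passes to Mateus's issue.
Florian's share (£18,000) passes entirely to Perrin.
Mateus's share (£18,000) is divided into 3 shares of £6,000: Briar, Ansel, and Varun each take £6,000.

Perrin receives £18,000.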